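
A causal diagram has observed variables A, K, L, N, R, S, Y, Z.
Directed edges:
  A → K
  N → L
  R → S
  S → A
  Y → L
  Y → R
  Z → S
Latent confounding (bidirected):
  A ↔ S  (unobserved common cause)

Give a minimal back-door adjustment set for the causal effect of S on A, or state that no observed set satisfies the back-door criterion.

desc(S)\{S}={A,K}; candidates ⊆ {L,N,R,Y,Z}.
S↔A: latent back-door arc(s) into S.
size 0: {}; under {} S still reaches {A,K,L,R,Y,Z} ∋ A.
size 1: {L}, {N}, {R} …(+2); under {L} S still reaches {A,K,N,R,Y,Z} ∋ A.
size 2: {L,N}, {L,R}, {L,Y} …(+7); under {L,N} S still reaches {A,K,R,Y,Z} ∋ A.
S↔A cannot be blocked by any observed set — no back-door set.

S→A: no observed back-door set.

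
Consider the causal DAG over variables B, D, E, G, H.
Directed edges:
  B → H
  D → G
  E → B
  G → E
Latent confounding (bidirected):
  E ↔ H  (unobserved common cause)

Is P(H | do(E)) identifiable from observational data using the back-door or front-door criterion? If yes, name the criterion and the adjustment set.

P(H|do(E)): frontdoor, adjust for {B}.

desc(E)\{E}={B,H}; candidates ⊆ {D,G}.
E↔H: latent back-door arc(s) into E.
size 0: {}; under {} E still reaches {D,G,H} ∋ H.
size 1: {D}, {G}; under {D} E still reaches {G,H} ∋ H.
size 2: {D,G}; under {D,G} E still reaches {H} ∋ H.
E↔H cannot be blocked by any observed set — no back-door set.
{B}: (i) intercepts every directed E→H path; (ii) no back-door E→{B}; (iii) {E} blocks every back-door {B}→H. Front-door holds.
P(H|do(E)) = Σ_{B} P(B|E) Σ_{E'} P(H|B,E')P(E').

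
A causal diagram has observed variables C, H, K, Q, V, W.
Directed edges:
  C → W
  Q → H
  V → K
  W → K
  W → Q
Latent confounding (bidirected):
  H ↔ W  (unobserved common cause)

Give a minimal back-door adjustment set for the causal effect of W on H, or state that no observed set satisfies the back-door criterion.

desc(W)\{W}={H,K,Q}; candidates ⊆ {C,V}.
W↔H: latent back-door arc(s) into W.
size 0: {}; under {} W still reaches {C,H} ∋ H.
size 1: {C}, {V}; under {C} W still reaches {H} ∋ H.
size 2: {C,V}; under {C,V} W still reaches {H} ∋ H.
W↔H cannot be blocked by any observed set — no back-door set.

W→H: no observed back-door set.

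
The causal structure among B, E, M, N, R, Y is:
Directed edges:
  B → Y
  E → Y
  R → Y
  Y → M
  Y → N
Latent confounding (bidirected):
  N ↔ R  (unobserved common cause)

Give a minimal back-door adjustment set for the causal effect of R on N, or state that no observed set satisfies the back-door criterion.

R→N: no observed back-door set.

desc(R)\{R}={M,N,Y}; candidates ⊆ {B,E}.
R↔N: latent back-door arc(s) into R.
size 0: {}; under {} R still reaches {N} ∋ N.
size 1: {B}, {E}; under {B} R still reaches {N} ∋ N.
size 2: {B,E}; under {B,E} R still reaches {N} ∋ N.
R↔N cannot be blocked by any observed set — no back-door set.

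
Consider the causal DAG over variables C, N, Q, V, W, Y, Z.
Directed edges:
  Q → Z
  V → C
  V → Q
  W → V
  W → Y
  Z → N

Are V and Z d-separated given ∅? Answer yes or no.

No — V and Z are d-connected given ∅.

Bayes-Ball from V | ∅ reaches {C,N,Q,W,Y,Z}.
Z ∈ reach(V|∅) ⇒ V ⊥̸ Z | ∅.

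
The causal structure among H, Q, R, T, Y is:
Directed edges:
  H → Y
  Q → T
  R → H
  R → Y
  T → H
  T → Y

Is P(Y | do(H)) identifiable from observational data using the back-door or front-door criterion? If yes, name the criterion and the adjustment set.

P(Y|do(H)): backdoor, adjust for {R, T}.

desc(H)\{H}={Y}; candidates ⊆ {Q,R,T}.
size 0: {}; under {} H still reaches {Q,R,T,Y} ∋ Y.
size 1: {Q}, {R}, {T}; under {Q} H still reaches {R,T,Y} ∋ Y.
{R,T}: H⊥Y given {R,T} in G with H→· removed — back-door holds.
P(Y|do(H)) = Σ_{R,T} P(Y|H,R,T)·P(R,T).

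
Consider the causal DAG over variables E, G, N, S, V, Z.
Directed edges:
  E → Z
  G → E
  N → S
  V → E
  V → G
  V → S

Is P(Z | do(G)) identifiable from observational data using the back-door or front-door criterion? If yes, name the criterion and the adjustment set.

desc(G)\{G}={E,Z}; candidates ⊆ {N,S,V}.
size 0: {}; under {} G still reaches {E,S,V,Z} ∋ Z.
{V}: G⊥Z given {V} in G with G→· removed — back-door holds.
P(Z|do(G)) = Σ_{V} P(Z|G,V)·P(V).

P(Z|do(G)): backdoor, adjust for {V}.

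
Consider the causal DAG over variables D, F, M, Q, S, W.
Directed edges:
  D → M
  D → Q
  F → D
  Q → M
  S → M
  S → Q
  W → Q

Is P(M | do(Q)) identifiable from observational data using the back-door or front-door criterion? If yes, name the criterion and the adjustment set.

desc(Q)\{Q}={M}; candidates ⊆ {D,F,S,W}.
size 0: {}; under {} Q still reaches {D,F,M,S,W} ∋ M.
size 1: {D}, {F}, {S} …(+1); under {D} Q still reaches {M,S,W} ∋ M.
{D,S}: Q⊥M given {D,S} in G with Q→· removed — back-door holds.
P(M|do(Q)) = Σ_{D,S} P(M|Q,D,S)·P(D,S).

P(M|do(Q)): backdoor, adjust for {D, S}.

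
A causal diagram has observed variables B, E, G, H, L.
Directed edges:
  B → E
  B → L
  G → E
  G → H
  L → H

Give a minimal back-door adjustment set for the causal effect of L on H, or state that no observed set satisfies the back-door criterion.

desc(L)\{L}={H}; candidates ⊆ {B,E,G}.
∅: L⊥H given ∅ in G with L→· removed — back-door holds.

L→H: minimal back-door set ∅.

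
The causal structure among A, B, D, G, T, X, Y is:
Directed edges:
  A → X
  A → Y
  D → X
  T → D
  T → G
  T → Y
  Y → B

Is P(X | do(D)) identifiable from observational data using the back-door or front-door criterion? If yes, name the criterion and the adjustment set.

P(X|do(D)): backdoor, adjust for ∅.

desc(D)\{D}={X}; candidates ⊆ {A,B,G,T,Y}.
∅: D⊥X given ∅ in G with D→· removed — back-door holds.
P(X|do(D)) = P(X|D) — no adjustment needed.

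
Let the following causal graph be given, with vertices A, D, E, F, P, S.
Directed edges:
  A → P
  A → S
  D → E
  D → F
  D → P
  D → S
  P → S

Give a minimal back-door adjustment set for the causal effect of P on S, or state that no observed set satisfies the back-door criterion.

desc(P)\{P}={S}; candidates ⊆ {A,D,E,F}.
size 0: {}; under {} P still reaches {A,D,E,F,S} ∋ S.
size 1: {A}, {D}, {E} …(+1); under {A} P still reaches {D,E,F,S} ∋ S.
{A,D}: P⊥S given {A,D} in G with P→· removed — back-door holds.

P→S: minimal back-door set {A, D}.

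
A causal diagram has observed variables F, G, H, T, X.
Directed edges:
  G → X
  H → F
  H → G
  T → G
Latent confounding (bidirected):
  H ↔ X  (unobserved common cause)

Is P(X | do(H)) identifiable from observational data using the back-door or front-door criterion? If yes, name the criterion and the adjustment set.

desc(H)\{H}={F,G,X}; candidates ⊆ {T}.
H↔X: latent back-door arc(s) into H.
size 0: {}; under {} H still reaches {X} ∋ X.
size 1: {T}; under {T} H still reaches {X} ∋ X.
H↔X cannot be blocked by any observed set — no back-door set.
{G}: (i) intercepts every directed H→X path; (ii) no back-door H→{G}; (iii) {H} blocks every back-door {G}→X. Front-door holds.
P(X|do(H)) = Σ_{G} P(G|H) Σ_{H'} P(X|G,H')P(H').

P(X|do(H)): frontdoor, adjust for {G}.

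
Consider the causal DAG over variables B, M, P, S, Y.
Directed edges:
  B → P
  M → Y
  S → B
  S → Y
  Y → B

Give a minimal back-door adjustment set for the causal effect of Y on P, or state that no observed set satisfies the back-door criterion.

desc(Y)\{Y}={B,P}; candidates ⊆ {M,S}.
size 0: {}; under {} Y still reaches {B,M,P,S} ∋ P.
{S}: Y⊥P given {S} in G with Y→· removed — back-door holds.

Y→P: minimal back-door set {S}.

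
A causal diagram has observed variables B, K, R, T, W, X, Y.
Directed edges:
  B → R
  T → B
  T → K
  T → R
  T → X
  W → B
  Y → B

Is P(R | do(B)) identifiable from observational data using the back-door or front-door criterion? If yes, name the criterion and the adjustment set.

P(R|do(B)): backdoor, adjust for {T}.

desc(B)\{B}={R}; candidates ⊆ {K,T,W,X,Y}.
size 0: {}; under {} B still reaches {K,R,T,W,X,Y} ∋ R.
{T}: B⊥R given {T} in G with B→· removed — back-door holds.
P(R|do(B)) = Σ_{T} P(R|B,T)·P(T).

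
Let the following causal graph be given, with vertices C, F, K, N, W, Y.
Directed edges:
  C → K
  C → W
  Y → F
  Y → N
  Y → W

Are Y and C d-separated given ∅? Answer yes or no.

Bayes-Ball from Y | ∅ reaches {F,N,W}.
C ∉ reach(Y|∅) ⇒ Y ⊥ C | ∅.

Yes — Y ⊥ C | ∅.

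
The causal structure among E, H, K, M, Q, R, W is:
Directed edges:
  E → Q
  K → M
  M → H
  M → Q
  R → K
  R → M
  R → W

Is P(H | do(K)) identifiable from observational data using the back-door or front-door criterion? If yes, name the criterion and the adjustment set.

desc(K)\{K}={H,M,Q}; candidates ⊆ {E,R,W}.
size 0: {}; under {} K still reaches {H,M,Q,R,W} ∋ H.
{R}: K⊥H given {R} in G with K→· removed — back-door holds.
P(H|do(K)) = Σ_{R} P(H|K,R)·P(R).

P(H|do(K)): backdoor, adjust for {R}.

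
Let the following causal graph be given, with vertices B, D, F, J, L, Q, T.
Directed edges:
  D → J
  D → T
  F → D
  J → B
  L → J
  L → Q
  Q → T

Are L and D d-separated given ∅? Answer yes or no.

Yes — L ⊥ D | ∅.

Bayes-Ball from L | ∅ reaches {B,J,Q,T}.
D ∉ reach(L|∅) ⇒ L ⊥ D | ∅.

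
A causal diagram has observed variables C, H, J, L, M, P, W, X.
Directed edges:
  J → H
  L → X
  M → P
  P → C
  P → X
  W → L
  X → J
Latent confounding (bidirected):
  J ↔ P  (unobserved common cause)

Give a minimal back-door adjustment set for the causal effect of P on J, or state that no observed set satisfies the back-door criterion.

desc(P)\{P}={C,H,J,X}; candidates ⊆ {L,M,W}.
P↔J: latent back-door arc(s) into P.
size 0: {}; under {} P still reaches {H,J,M} ∋ J.
size 1: {L}, {M}, {W}; under {L} P still reaches {H,J,M} ∋ J.
size 2: {L,M}, {L,W}, {M,W}; under {L,M} P still reaches {H,J} ∋ J.
P↔J cannot be blocked by any observed set — no back-door set.

P→J: no observed back-door set.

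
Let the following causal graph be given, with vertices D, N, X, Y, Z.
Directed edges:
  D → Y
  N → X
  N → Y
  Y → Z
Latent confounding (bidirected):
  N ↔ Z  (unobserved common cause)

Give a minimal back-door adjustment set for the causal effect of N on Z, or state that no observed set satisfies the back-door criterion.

N→Z: no observed back-door set.

desc(N)\{N}={X,Y,Z}; candidates ⊆ {D}.
N↔Z: latent back-door arc(s) into N.
size 0: {}; under {} N still reaches {Z} ∋ Z.
size 1: {D}; under {D} N still reaches {Z} ∋ Z.
N↔Z cannot be blocked by any observed set — no back-door set.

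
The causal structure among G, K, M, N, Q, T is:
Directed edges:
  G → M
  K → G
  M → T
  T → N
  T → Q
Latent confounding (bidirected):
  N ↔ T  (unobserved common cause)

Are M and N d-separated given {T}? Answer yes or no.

No — M and N are d-connected given {T}.

Bayes-Ball from M | {T} reaches {G,K,N}.
N ∈ reach(M|{T}) ⇒ M ⊥̸ N | {T}.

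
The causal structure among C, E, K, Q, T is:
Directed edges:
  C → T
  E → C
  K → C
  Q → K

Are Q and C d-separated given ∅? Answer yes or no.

Bayes-Ball from Q | ∅ reaches {C,K,T}.
C ∈ reach(Q|∅) ⇒ Q ⊥̸ C | ∅.

No — Q and C are d-connected given ∅.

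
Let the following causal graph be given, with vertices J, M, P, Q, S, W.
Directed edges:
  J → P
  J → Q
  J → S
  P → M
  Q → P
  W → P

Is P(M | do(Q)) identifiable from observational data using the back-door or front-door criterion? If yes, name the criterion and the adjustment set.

desc(Q)\{Q}={M,P}; candidates ⊆ {J,S,W}.
size 0: {}; under {} Q still reaches {J,M,P,S} ∋ M.
{J}: Q⊥M given {J} in G with Q→· removed — back-door holds.
P(M|do(Q)) = Σ_{J} P(M|Q,J)·P(J).

P(M|do(Q)): backdoor, adjust for {J}.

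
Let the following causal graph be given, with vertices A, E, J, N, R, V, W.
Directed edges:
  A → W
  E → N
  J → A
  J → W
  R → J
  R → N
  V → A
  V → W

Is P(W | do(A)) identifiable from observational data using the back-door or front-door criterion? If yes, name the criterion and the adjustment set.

P(W|do(A)): backdoor, adjust for {J, V}.

desc(A)\{A}={W}; candidates ⊆ {E,J,N,R,V}.
size 0: {}; under {} A still reaches {J,N,R,V,W} ∋ W.
size 1: {E}, {J}, {N} …(+2); under {E} A still reaches {J,N,R,V,W} ∋ W.
{J,V}: A⊥W given {J,V} in G with A→· removed — back-door holds.
P(W|do(A)) = Σ_{J,V} P(W|A,J,V)·P(J,V).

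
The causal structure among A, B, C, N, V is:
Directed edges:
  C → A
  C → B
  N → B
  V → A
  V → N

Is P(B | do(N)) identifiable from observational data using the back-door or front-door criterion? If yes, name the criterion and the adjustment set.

P(B|do(N)): backdoor, adjust for ∅.

desc(N)\{N}={B}; candidates ⊆ {A,C,V}.
∅: N⊥B given ∅ in G with N→· removed — back-door holds.
P(B|do(N)) = P(B|N) — no adjustment needed.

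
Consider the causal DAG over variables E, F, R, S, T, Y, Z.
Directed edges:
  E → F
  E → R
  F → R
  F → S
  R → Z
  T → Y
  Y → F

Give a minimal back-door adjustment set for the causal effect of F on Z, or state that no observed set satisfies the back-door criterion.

desc(F)\{F}={R,S,Z}; candidates ⊆ {E,T,Y}.
size 0: {}; under {} F still reaches {E,R,T,Y,Z} ∋ Z.
{E}: F⊥Z given {E} in G with F→· removed — back-door holds.

F→Z: minimal back-door set {E}.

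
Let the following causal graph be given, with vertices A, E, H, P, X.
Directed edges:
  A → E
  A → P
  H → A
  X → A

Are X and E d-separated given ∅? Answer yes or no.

Bayes-Ball from X | ∅ reaches {A,E,P}.
E ∈ reach(X|∅) ⇒ X ⊥̸ E | ∅.

No — X and E are d-connected given ∅.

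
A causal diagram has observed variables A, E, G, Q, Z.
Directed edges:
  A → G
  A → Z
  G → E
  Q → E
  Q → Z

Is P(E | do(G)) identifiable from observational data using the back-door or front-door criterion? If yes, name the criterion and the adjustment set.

P(E|do(G)): backdoor, adjust for ∅.

desc(G)\{G}={E}; candidates ⊆ {A,Q,Z}.
∅: G⊥E given ∅ in G with G→· removed — back-door holds.
P(E|do(G)) = P(E|G) — no adjustment needed.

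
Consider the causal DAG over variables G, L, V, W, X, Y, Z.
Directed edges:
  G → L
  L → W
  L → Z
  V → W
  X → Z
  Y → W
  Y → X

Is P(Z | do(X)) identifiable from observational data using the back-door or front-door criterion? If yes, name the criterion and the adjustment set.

desc(X)\{X}={Z}; candidates ⊆ {G,L,V,W,Y}.
∅: X⊥Z given ∅ in G with X→· removed — back-door holds.
P(Z|do(X)) = P(Z|X) — no adjustment needed.

P(Z|do(X)): backdoor, adjust for ∅.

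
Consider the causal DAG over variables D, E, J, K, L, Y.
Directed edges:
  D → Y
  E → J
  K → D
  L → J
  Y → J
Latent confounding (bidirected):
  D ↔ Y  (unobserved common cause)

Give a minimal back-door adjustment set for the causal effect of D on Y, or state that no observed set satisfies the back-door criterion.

D→Y: no observed back-door set.

desc(D)\{D}={J,Y}; candidates ⊆ {E,K,L}.
D↔Y: latent back-door arc(s) into D.
size 0: {}; under {} D still reaches {J,K,Y} ∋ Y.
size 1: {E}, {K}, {L}; under {E} D still reaches {J,K,Y} ∋ Y.
size 2: {E,K}, {E,L}, {K,L}; under {E,K} D still reaches {J,Y} ∋ Y.
D↔Y cannot be blocked by any observed set — no back-door set.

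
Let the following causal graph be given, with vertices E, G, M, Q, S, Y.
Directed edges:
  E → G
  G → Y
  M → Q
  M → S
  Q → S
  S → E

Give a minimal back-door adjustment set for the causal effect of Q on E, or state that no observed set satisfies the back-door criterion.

desc(Q)\{Q}={E,G,S,Y}; candidates ⊆ {M}.
size 0: {}; under {} Q still reaches {E,G,M,S,Y} ∋ E.
{M}: Q⊥E given {M} in G with Q→· removed — back-door holds.

Q→E: minimal back-door set {M}.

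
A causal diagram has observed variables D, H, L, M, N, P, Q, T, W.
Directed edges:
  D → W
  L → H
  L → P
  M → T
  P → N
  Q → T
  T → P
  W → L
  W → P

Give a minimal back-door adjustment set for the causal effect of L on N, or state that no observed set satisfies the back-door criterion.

L→N: minimal back-door set {W}.

desc(L)\{L}={H,N,P}; candidates ⊆ {D,M,Q,T,W}.
size 0: {}; under {} L still reaches {D,N,P,W} ∋ N.
{W}: L⊥N given {W} in G with L→· removed — back-door holds.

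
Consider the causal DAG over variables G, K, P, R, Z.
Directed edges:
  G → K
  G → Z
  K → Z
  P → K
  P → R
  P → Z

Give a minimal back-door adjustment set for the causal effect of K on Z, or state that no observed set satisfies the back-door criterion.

desc(K)\{K}={Z}; candidates ⊆ {G,P,R}.
size 0: {}; under {} K still reaches {G,P,R,Z} ∋ Z.
size 1: {G}, {P}, {R}; under {G} K still reaches {P,R,Z} ∋ Z.
{G,P}: K⊥Z given {G,P} in G with K→· removed — back-door holds.

K→Z: minimal back-door set {G, P}.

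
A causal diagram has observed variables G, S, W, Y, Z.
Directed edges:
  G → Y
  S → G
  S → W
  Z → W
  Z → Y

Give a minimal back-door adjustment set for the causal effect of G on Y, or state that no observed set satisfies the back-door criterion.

G→Y: minimal back-door set ∅.

desc(G)\{G}={Y}; candidates ⊆ {S,W,Z}.
∅: G⊥Y given ∅ in G with G→· removed — back-door holds.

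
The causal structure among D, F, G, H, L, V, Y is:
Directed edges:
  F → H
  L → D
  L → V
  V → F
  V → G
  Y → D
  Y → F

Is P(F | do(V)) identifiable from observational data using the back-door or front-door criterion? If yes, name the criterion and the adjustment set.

P(F|do(V)): backdoor, adjust for ∅.

desc(V)\{V}={F,G,H}; candidates ⊆ {D,L,Y}.
∅: V⊥F given ∅ in G with V→· removed — back-door holds.
P(F|do(V)) = P(F|V) — no adjustment needed.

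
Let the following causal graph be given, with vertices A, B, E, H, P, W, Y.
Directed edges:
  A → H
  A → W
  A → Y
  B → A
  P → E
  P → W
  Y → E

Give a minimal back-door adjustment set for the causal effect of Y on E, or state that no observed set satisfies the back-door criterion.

desc(Y)\{Y}={E}; candidates ⊆ {A,B,H,P,W}.
∅: Y⊥E given ∅ in G with Y→· removed — back-door holds.

Y→E: minimal back-door set ∅.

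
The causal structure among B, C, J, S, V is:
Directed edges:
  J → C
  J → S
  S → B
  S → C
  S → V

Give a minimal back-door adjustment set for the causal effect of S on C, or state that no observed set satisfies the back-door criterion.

S→C: minimal back-door set {J}.

desc(S)\{S}={B,C,V}; candidates ⊆ {J}.
size 0: {}; under {} S still reaches {C,J} ∋ C.
{J}: S⊥C given {J} in G with S→· removed — back-door holds.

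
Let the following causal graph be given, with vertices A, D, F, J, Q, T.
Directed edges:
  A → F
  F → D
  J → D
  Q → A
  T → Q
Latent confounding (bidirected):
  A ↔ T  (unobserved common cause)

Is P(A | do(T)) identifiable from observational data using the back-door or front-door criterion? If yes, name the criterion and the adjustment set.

P(A|do(T)): frontdoor, adjust for {Q}.

desc(T)\{T}={A,D,F,Q}; candidates ⊆ {J}.
T↔A: latent back-door arc(s) into T.
size 0: {}; under {} T still reaches {A,D,F} ∋ A.
size 1: {J}; under {J} T still reaches {A,D,F} ∋ A.
T↔A cannot be blocked by any observed set — no back-door set.
{Q}: (i) intercepts every directed T→A path; (ii) no back-door T→{Q}; (iii) {T} blocks every back-door {Q}→A. Front-door holds.
P(A|do(T)) = Σ_{Q} P(Q|T) Σ_{T'} P(A|Q,T')P(T').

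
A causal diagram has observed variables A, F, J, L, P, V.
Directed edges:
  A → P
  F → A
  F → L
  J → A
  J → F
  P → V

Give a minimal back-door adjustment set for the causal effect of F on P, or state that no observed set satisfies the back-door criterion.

desc(F)\{F}={A,L,P,V}; candidates ⊆ {J}.
size 0: {}; under {} F still reaches {A,J,P,V} ∋ P.
{J}: F⊥P given {J} in G with F→· removed — back-door holds.

F→P: minimal back-door set {J}.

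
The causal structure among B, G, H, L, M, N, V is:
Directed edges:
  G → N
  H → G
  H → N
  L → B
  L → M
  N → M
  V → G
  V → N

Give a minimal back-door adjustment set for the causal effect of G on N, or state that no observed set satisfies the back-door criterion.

G→N: minimal back-door set {H, V}.

desc(G)\{G}={M,N}; candidates ⊆ {B,H,L,V}.
size 0: {}; under {} G still reaches {H,M,N,V} ∋ N.
size 1: {B}, {H}, {L} …(+1); under {B} G still reaches {H,M,N,V} ∋ N.
{H,V}: G⊥N given {H,V} in G with G→· removed — back-door holds.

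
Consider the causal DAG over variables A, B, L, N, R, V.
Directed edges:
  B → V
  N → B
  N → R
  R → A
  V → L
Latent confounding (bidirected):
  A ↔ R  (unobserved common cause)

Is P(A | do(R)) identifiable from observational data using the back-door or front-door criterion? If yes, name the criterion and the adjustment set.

desc(R)\{R}={A}; candidates ⊆ {B,L,N,V}.
R↔A: latent back-door arc(s) into R.
size 0: {}; under {} R still reaches {A,B,L,N,V} ∋ A.
size 1: {B}, {L}, {N} …(+1); under {B} R still reaches {A,N} ∋ A.
size 2: {B,L}, {B,N}, {B,V} …(+3); under {B,L} R still reaches {A,N} ∋ A.
R↔A cannot be blocked by any observed set — no back-door set.
No mediator lies on a directed R→…→A path.
Neither criterion identifies P(A|do(R)) in this graph.

P(A|do(R)): not identifiable (no BD/FD set).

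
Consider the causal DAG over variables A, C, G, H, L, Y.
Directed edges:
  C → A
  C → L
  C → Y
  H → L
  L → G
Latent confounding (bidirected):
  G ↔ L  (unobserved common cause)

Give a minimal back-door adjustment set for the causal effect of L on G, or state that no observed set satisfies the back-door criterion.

L→G: no observed back-door set.

desc(L)\{L}={G}; candidates ⊆ {A,C,H,Y}.
L↔G: latent back-door arc(s) into L.
size 0: {}; under {} L still reaches {A,C,G,H,Y} ∋ G.
size 1: {A}, {C}, {H} …(+1); under {A} L still reaches {C,G,H,Y} ∋ G.
size 2: {A,C}, {A,H}, {A,Y} …(+3); under {A,C} L still reaches {G,H} ∋ G.
L↔G cannot be blocked by any observed set — no back-door set.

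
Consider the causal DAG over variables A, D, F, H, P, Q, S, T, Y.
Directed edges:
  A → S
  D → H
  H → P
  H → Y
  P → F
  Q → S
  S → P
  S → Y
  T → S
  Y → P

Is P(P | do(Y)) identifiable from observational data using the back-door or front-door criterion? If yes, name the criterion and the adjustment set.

P(P|do(Y)): backdoor, adjust for {H, S}.

desc(Y)\{Y}={F,P}; candidates ⊆ {A,D,H,Q,S,T}.
size 0: {}; under {} Y still reaches {A,D,F,H,P,Q,S,T} ∋ P.
size 1: {A}, {D}, {H} …(+3); under {A} Y still reaches {D,F,H,P,Q,S,T} ∋ P.
{H,S}: Y⊥P given {H,S} in G with Y→· removed — back-door holds.
P(P|do(Y)) = Σ_{H,S} P(P|Y,H,S)·P(H,S).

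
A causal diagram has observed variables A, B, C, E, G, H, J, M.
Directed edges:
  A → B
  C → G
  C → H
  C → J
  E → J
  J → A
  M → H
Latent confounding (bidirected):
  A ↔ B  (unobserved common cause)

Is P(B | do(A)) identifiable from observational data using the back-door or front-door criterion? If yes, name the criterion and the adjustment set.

P(B|do(A)): not identifiable (no BD/FD set).

desc(A)\{A}={B}; candidates ⊆ {C,E,G,H,J,M}.
A↔B: latent back-door arc(s) into A.
size 0: {}; under {} A still reaches {B,C,E,G,H,J} ∋ B.
size 1: {C}, {E}, {G} …(+3); under {C} A still reaches {B,E,J} ∋ B.
size 2: {C,E}, {C,G}, {C,H} …(+12); under {C,E} A still reaches {B,J} ∋ B.
A↔B cannot be blocked by any observed set — no back-door set.
No mediator lies on a directed A→…→B path.
Neither criterion identifies P(B|do(A)) in this graph.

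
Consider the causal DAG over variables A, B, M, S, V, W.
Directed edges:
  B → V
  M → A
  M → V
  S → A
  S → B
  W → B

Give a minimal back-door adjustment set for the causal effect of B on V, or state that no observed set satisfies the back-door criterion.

desc(B)\{B}={V}; candidates ⊆ {A,M,S,W}.
∅: B⊥V given ∅ in G with B→· removed — back-door holds.

B→V: minimal back-door set ∅.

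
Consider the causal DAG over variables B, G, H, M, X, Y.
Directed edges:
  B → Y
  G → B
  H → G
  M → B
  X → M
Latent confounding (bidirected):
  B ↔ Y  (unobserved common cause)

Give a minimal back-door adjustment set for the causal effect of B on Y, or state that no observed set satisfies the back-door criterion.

desc(B)\{B}={Y}; candidates ⊆ {G,H,M,X}.
B↔Y: latent back-door arc(s) into B.
size 0: {}; under {} B still reaches {G,H,M,X,Y} ∋ Y.
size 1: {G}, {H}, {M} …(+1); under {G} B still reaches {M,X,Y} ∋ Y.
size 2: {G,H}, {G,M}, {G,X} …(+3); under {G,H} B still reaches {M,X,Y} ∋ Y.
B↔Y cannot be blocked by any observed set — no back-door set.

B→Y: no observed back-door set.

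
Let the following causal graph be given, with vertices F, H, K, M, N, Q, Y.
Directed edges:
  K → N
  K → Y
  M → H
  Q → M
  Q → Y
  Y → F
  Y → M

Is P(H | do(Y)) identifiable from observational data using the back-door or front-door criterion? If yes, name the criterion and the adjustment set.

desc(Y)\{Y}={F,H,M}; candidates ⊆ {K,N,Q}.
size 0: {}; under {} Y still reaches {H,K,M,N,Q} ∋ H.
{Q}: Y⊥H given {Q} in G with Y→· removed — back-door holds.
P(H|do(Y)) = Σ_{Q} P(H|Y,Q)·P(Q).

P(H|do(Y)): backdoor, adjust for {Q}.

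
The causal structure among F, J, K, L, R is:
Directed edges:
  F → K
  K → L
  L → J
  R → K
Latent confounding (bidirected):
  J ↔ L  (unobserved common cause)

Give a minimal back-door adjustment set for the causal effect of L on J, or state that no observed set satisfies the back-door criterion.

L→J: no observed back-door set.

desc(L)\{L}={J}; candidates ⊆ {F,K,R}.
L↔J: latent back-door arc(s) into L.
size 0: {}; under {} L still reaches {F,J,K,R} ∋ J.
size 1: {F}, {K}, {R}; under {F} L still reaches {J,K,R} ∋ J.
size 2: {F,K}, {F,R}, {K,R}; under {F,K} L still reaches {J} ∋ J.
L↔J cannot be blocked by any observed set — no back-door set.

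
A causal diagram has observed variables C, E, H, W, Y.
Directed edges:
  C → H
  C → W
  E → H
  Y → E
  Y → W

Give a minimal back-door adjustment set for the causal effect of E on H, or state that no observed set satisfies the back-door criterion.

E→H: minimal back-door set ∅.

desc(E)\{E}={H}; candidates ⊆ {C,W,Y}.
∅: E⊥H given ∅ in G with E→· removed — back-door holds.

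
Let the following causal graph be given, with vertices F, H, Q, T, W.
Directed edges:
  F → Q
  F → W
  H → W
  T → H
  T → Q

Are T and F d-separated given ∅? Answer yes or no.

Yes — T ⊥ F | ∅.

Bayes-Ball from T | ∅ reaches {H,Q,W}.
F ∉ reach(T|∅) ⇒ T ⊥ F | ∅.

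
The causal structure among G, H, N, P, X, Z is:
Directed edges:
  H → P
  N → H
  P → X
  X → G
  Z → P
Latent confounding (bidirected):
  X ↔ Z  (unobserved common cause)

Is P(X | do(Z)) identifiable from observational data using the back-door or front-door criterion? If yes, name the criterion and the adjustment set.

desc(Z)\{Z}={G,P,X}; candidates ⊆ {H,N}.
Z↔X: latent back-door arc(s) into Z.
size 0: {}; under {} Z still reaches {G,X} ∋ X.
size 1: {H}, {N}; under {H} Z still reaches {G,X} ∋ X.
size 2: {H,N}; under {H,N} Z still reaches {G,X} ∋ X.
Z↔X cannot be blocked by any observed set — no back-door set.
{P}: (i) intercepts every directed Z→X path; (ii) no back-door Z→{P}; (iii) {Z} blocks every back-door {P}→X. Front-door holds.
P(X|do(Z)) = Σ_{P} P(P|Z) Σ_{Z'} P(X|P,Z')P(Z').

P(X|do(Z)): frontdoor, adjust for {P}.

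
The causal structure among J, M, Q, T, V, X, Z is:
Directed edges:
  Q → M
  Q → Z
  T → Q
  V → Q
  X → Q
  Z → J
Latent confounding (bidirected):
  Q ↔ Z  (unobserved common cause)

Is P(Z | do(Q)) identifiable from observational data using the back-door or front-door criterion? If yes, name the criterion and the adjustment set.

P(Z|do(Q)): not identifiable (no BD/FD set).

desc(Q)\{Q}={J,M,Z}; candidates ⊆ {T,V,X}.
Q↔Z: latent back-door arc(s) into Q.
size 0: {}; under {} Q still reaches {J,T,V,X,Z} ∋ Z.
size 1: {T}, {V}, {X}; under {T} Q still reaches {J,V,X,Z} ∋ Z.
size 2: {T,V}, {T,X}, {V,X}; under {T,V} Q still reaches {J,X,Z} ∋ Z.
Q↔Z cannot be blocked by any observed set — no back-door set.
No mediator lies on a directed Q→…→Z path.
Neither criterion identifies P(Z|do(Q)) in this graph.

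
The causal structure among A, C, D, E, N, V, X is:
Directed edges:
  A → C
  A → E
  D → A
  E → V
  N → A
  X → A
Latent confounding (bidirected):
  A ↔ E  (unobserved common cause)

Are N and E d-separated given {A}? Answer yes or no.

No — N and E are d-connected given {A}.

Bayes-Ball from N | {A} reaches {D,E,V,X}.
E ∈ reach(N|{A}) ⇒ N ⊥̸ E | {A}.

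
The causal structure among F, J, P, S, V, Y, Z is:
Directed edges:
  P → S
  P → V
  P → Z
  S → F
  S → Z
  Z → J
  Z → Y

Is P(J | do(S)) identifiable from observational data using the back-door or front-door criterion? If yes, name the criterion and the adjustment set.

desc(S)\{S}={F,J,Y,Z}; candidates ⊆ {P,V}.
size 0: {}; under {} S still reaches {J,P,V,Y,Z} ∋ J.
{P}: S⊥J given {P} in G with S→· removed — back-door holds.
P(J|do(S)) = Σ_{P} P(J|S,P)·P(P).

P(J|do(S)): backdoor, adjust for {P}.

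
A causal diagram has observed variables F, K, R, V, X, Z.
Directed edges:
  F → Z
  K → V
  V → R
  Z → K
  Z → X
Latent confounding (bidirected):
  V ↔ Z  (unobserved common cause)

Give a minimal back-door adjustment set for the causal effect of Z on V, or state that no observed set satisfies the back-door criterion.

Z→V: no observed back-door set.

desc(Z)\{Z}={K,R,V,X}; candidates ⊆ {F}.
Z↔V: latent back-door arc(s) into Z.
size 0: {}; under {} Z still reaches {F,R,V} ∋ V.
size 1: {F}; under {F} Z still reaches {R,V} ∋ V.
Z↔V cannot be blocked by any observed set — no back-door set.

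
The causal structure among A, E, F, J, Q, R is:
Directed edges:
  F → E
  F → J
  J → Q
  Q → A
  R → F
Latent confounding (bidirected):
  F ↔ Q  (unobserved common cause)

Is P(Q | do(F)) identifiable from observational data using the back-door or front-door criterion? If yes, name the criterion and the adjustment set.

P(Q|do(F)): frontdoor, adjust for {J}.

desc(F)\{F}={A,E,J,Q}; candidates ⊆ {R}.
F↔Q: latent back-door arc(s) into F.
size 0: {}; under {} F still reaches {A,Q,R} ∋ Q.
size 1: {R}; under {R} F still reaches {A,Q} ∋ Q.
F↔Q cannot be blocked by any observed set — no back-door set.
{J}: (i) intercepts every directed F→Q path; (ii) no back-door F→{J}; (iii) {F} blocks every back-door {J}→Q. Front-door holds.
P(Q|do(F)) = Σ_{J} P(J|F) Σ_{F'} P(Q|J,F')P(F').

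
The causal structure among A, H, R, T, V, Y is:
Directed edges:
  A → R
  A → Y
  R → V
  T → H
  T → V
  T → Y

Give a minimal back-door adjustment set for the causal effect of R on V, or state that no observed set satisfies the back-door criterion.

R→V: minimal back-door set ∅.

desc(R)\{R}={V}; candidates ⊆ {A,H,T,Y}.
∅: R⊥V given ∅ in G with R→· removed — back-door holds.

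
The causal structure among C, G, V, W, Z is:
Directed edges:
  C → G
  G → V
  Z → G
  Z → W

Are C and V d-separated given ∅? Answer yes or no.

Bayes-Ball from C | ∅ reaches {G,V}.
V ∈ reach(C|∅) ⇒ C ⊥̸ V | ∅.

No — C and V are d-connected given ∅.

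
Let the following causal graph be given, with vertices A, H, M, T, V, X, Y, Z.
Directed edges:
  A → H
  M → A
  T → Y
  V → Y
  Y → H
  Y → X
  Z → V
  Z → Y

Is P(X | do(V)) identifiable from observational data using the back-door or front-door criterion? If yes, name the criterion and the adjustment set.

P(X|do(V)): backdoor, adjust for {Z}.

desc(V)\{V}={H,X,Y}; candidates ⊆ {A,M,T,Z}.
size 0: {}; under {} V still reaches {H,X,Y,Z} ∋ X.
{Z}: V⊥X given {Z} in G with V→· removed — back-door holds.
P(X|do(V)) = Σ_{Z} P(X|V,Z)·P(Z).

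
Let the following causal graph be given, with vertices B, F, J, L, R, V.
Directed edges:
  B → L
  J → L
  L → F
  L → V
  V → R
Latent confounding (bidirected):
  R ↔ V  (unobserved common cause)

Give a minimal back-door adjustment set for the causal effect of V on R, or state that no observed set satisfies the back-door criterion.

desc(V)\{V}={R}; candidates ⊆ {B,F,J,L}.
V↔R: latent back-door arc(s) into V.
size 0: {}; under {} V still reaches {B,F,J,L,R} ∋ R.
size 1: {B}, {F}, {J} …(+1); under {B} V still reaches {F,J,L,R} ∋ R.
size 2: {B,F}, {B,J}, {B,L} …(+3); under {B,F} V still reaches {J,L,R} ∋ R.
V↔R cannot be blocked by any observed set — no back-door set.

V→R: no observed back-door set.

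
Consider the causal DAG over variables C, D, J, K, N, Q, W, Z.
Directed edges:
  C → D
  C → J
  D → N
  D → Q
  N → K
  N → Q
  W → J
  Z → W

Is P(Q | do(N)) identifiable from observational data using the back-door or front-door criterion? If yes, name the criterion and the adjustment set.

desc(N)\{N}={K,Q}; candidates ⊆ {C,D,J,W,Z}.
size 0: {}; under {} N still reaches {C,D,J,Q} ∋ Q.
{D}: N⊥Q given {D} in G with N→· removed — back-door holds.
P(Q|do(N)) = Σ_{D} P(Q|N,D)·P(D).

P(Q|do(N)): backdoor, adjust for {D}.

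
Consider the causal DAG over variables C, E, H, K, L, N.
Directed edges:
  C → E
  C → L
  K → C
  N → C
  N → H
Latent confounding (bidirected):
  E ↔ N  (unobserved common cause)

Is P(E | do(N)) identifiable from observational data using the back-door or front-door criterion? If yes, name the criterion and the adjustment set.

desc(N)\{N}={C,E,H,L}; candidates ⊆ {K}.
N↔E: latent back-door arc(s) into N.
size 0: {}; under {} N still reaches {E} ∋ E.
size 1: {K}; under {K} N still reaches {E} ∋ E.
N↔E cannot be blocked by any observed set — no back-door set.
{C}: (i) intercepts every directed N→E path; (ii) no back-door N→{C}; (iii) {N} blocks every back-door {C}→E. Front-door holds.
P(E|do(N)) = Σ_{C} P(C|N) Σ_{N'} P(E|C,N')P(N').

P(E|do(N)): frontdoor, adjust for {C}.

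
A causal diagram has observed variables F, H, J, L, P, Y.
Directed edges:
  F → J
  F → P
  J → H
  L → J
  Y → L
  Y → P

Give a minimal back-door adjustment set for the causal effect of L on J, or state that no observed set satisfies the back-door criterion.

L→J: minimal back-door set ∅.

desc(L)\{L}={H,J}; candidates ⊆ {F,P,Y}.
∅: L⊥J given ∅ in G with L→· removed — back-door holds.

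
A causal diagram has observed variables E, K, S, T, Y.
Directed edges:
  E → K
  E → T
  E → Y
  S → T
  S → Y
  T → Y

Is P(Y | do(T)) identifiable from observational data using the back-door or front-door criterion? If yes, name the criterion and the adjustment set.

desc(T)\{T}={Y}; candidates ⊆ {E,K,S}.
size 0: {}; under {} T still reaches {E,K,S,Y} ∋ Y.
size 1: {E}, {K}, {S}; under {E} T still reaches {S,Y} ∋ Y.
{E,S}: T⊥Y given {E,S} in G with T→· removed — back-door holds.
P(Y|do(T)) = Σ_{E,S} P(Y|T,E,S)·P(E,S).

P(Y|do(T)): backdoor, adjust for {E, S}.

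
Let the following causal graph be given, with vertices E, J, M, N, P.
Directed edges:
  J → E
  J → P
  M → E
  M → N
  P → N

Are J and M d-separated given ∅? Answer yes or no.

Bayes-Ball from J | ∅ reaches {E,N,P}.
M ∉ reach(J|∅) ⇒ J ⊥ M | ∅.

Yes — J ⊥ M | ∅.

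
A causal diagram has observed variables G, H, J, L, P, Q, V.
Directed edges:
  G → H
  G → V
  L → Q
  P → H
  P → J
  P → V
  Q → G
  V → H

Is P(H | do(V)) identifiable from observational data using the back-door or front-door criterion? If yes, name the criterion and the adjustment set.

P(H|do(V)): backdoor, adjust for {G, P}.

desc(V)\{V}={H}; candidates ⊆ {G,J,L,P,Q}.
size 0: {}; under {} V still reaches {G,H,J,L,P,Q} ∋ H.
size 1: {G}, {J}, {L} …(+2); under {G} V still reaches {H,J,P} ∋ H.
{G,P}: V⊥H given {G,P} in G with V→· removed — back-door holds.
P(H|do(V)) = Σ_{G,P} P(H|V,G,P)·P(G,P).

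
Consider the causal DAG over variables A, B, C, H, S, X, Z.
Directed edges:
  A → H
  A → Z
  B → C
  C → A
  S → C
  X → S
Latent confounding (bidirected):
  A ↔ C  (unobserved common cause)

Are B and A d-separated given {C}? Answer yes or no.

Bayes-Ball from B | {C} reaches {A,H,S,X,Z}.
A ∈ reach(B|{C}) ⇒ B ⊥̸ A | {C}.

No — B and A are d-connected given {C}.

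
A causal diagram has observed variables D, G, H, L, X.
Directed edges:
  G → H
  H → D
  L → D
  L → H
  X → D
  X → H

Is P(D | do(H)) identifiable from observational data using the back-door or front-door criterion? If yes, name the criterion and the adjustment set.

P(D|do(H)): backdoor, adjust for {L, X}.

desc(H)\{H}={D}; candidates ⊆ {G,L,X}.
size 0: {}; under {} H still reaches {D,G,L,X} ∋ D.
size 1: {G}, {L}, {X}; under {G} H still reaches {D,L,X} ∋ D.
{L,X}: H⊥D given {L,X} in G with H→· removed — back-door holds.
P(D|do(H)) = Σ_{L,X} P(D|H,L,X)·P(L,X).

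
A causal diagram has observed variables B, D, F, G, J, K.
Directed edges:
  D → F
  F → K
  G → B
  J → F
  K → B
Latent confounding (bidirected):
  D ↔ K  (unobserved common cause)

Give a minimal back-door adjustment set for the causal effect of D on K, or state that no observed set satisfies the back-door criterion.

desc(D)\{D}={B,F,K}; candidates ⊆ {G,J}.
D↔K: latent back-door arc(s) into D.
size 0: {}; under {} D still reaches {B,K} ∋ K.
size 1: {G}, {J}; under {G} D still reaches {B,K} ∋ K.
size 2: {G,J}; under {G,J} D still reaches {B,K} ∋ K.
D↔K cannot be blocked by any observed set — no back-door set.

D→K: no observed back-door set.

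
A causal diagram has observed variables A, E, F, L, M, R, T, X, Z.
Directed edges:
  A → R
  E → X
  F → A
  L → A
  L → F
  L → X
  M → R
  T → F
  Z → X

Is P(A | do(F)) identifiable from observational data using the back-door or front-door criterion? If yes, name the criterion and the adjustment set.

P(A|do(F)): backdoor, adjust for {L}.

desc(F)\{F}={A,R}; candidates ⊆ {E,L,M,T,X,Z}.
size 0: {}; under {} F still reaches {A,L,R,T,X} ∋ A.
{L}: F⊥A given {L} in G with F→· removed — back-door holds.
P(A|do(F)) = Σ_{L} P(A|F,L)·P(L).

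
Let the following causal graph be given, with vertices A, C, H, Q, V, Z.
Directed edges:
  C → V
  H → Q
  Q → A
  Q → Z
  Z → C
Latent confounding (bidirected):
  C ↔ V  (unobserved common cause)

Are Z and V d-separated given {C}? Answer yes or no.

No — Z and V are d-connected given {C}.

Bayes-Ball from Z | {C} reaches {A,H,Q,V}.
V ∈ reach(Z|{C}) ⇒ Z ⊥̸ V | {C}.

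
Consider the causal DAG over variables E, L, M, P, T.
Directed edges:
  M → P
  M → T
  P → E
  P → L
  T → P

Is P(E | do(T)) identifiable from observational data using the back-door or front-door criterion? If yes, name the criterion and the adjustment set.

desc(T)\{T}={E,L,P}; candidates ⊆ {M}.
size 0: {}; under {} T still reaches {E,L,M,P} ∋ E.
{M}: T⊥E given {M} in G with T→· removed — back-door holds.
P(E|do(T)) = Σ_{M} P(E|T,M)·P(M).

P(E|do(T)): backdoor, adjust for {M}.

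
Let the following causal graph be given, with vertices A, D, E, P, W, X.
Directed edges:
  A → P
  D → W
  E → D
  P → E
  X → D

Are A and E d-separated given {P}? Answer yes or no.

Yes — A ⊥ E | {P}.

Bayes-Ball from A | {P} reaches ∅.
E ∉ reach(A|{P}) ⇒ A ⊥ E | {P}.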